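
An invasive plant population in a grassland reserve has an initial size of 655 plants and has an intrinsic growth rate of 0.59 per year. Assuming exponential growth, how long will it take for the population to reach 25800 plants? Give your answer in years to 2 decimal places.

Set N₀·e^(rt) = 25800: e^(0.59·t) = 25800/655 = 39.389.
0.59·t = ln(39.389) = 3.6735, so t = 3.6735/0.59 = 6.2263.

6.23 years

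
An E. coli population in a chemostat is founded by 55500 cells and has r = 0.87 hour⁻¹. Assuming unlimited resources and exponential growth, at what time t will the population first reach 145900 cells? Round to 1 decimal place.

Set N₀·e^(rt) = 145900: e^(0.87·t) = 145900/55500 = 2.6288.
0.87·t = ln(2.6288) = 0.96654, so t = 0.96654/0.87 = 1.111.

1.1 hours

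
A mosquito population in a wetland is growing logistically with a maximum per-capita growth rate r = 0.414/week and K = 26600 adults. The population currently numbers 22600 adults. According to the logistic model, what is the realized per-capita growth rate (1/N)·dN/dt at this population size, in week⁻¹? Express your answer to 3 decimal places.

0.062 per week

(1/N)·dN/dt = r(1 − N/K) = 0.414 × (1 − 22600/26600).
= 0.414 × 0.15038 = 0.062256.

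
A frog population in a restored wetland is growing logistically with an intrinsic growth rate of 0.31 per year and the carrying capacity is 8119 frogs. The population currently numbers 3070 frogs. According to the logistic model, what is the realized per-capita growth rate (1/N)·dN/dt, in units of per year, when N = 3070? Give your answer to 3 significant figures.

(1/N)·dN/dt = r(1 − N/K) = 0.31 × (1 − 3070/8119).
= 0.31 × 0.62187 = 0.19278.

0.193 per year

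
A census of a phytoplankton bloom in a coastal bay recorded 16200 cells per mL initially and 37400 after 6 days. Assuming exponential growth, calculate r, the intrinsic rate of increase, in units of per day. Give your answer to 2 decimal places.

From N(t) = N₀·e^(rt): e^(r·6) = 37400/16200 = 2.3086.
r·6 = ln(2.3086) = 0.83666, so r = 0.83666/6 = 0.13944.

0.14 per day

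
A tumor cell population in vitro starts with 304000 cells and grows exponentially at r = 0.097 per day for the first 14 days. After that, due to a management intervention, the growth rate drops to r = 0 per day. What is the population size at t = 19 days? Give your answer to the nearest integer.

Phase 1: N(14) = 304000·e^(0.097×14) = 304000·e^1.358 = 1.182076×10^6.
Phase 2 runs for 19 − 14 = 5 days at r = 0.
N(19) = 1.182076×10^6·e^(0×5) = 1.182076×10^6·e^0 = 1.182076×10^6.

1182076 cells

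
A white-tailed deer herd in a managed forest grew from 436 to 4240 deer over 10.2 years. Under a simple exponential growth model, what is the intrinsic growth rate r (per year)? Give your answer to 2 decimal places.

From N(t) = N₀·e^(rt): e^(r·10.2) = 4240/436 = 9.7248.
r·10.2 = ln(9.7248) = 2.2747, so r = 2.2747/10.2 = 0.22301.

0.22 per year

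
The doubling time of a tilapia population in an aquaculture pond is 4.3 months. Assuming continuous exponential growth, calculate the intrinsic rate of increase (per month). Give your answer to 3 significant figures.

0.161 per month

r = ln(2)/t_d = 0.6931/4.3 = 0.1612.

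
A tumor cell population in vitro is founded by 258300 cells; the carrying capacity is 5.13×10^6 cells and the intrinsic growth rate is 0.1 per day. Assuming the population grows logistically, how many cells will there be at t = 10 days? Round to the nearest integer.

646223 cells

A = (K − N₀)/N₀ = (5.13×10^6 − 258300)/258300 = 18.861.
N(t) = K/(1 + A·e^(−rt)) = 5.13×10^6/(1 + 18.861×e^(−0.1×10)).
e^(−1) = 0.36788; denominator = 1 + 18.861×0.36788 = 7.9384.
N = 5.13×10^6/7.9384 = 646223.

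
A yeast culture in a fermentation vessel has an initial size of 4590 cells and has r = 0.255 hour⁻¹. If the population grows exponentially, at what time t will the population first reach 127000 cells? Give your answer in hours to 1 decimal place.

13.0 hours

Set N₀·e^(rt) = 127000: e^(0.255·t) = 127000/4590 = 27.669.
0.255·t = ln(27.669) = 3.3203, so t = 3.3203/0.255 = 13.021.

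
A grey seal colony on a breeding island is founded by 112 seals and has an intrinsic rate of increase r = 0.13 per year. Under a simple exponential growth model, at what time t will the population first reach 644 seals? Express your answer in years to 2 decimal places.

Set N₀·e^(rt) = 644: e^(0.13·t) = 644/112 = 5.75.
0.13·t = ln(5.75) = 1.7492, so t = 1.7492/0.13 = 13.455.

13.46 years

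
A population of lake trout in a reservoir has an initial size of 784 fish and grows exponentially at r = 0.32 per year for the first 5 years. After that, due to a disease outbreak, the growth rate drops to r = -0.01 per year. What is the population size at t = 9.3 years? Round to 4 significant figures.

Phase 1: N(5) = 784·e^(0.32×5) = 784·e^1.6 = 3883.18.
Phase 2 runs for 9.3 − 5 = 4.3 years at r = -0.01.
N(9.3) = 3883.18·e^(-0.01×4.3) = 3883.18·e^-0.043 = 3719.74.

3720 fish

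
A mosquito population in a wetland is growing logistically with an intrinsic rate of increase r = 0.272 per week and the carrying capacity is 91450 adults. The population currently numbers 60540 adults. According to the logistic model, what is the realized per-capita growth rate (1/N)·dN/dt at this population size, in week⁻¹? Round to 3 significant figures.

(1/N)·dN/dt = r(1 − N/K) = 0.272 × (1 − 60540/91450).
= 0.272 × 0.338 = 0.091936.

0.0919 per week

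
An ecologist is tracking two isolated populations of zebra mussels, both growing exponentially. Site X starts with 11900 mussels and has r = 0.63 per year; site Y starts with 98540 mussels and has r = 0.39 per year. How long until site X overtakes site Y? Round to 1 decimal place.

8.8 years

Set 11900·e^(0.63t) = 98540·e^(0.39t).
e^((0.63 − 0.39)t) = 98540/11900 → e^(0.24·t) = 8.2807.
0.24·t = ln(8.2807) = 2.1139, so t = 2.1139/0.24 = 8.808.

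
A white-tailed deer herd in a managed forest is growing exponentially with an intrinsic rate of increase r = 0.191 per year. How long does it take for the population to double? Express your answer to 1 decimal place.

3.6 years

Doubling time t_d = ln(2)/r = 0.6931/0.191 = 3.629.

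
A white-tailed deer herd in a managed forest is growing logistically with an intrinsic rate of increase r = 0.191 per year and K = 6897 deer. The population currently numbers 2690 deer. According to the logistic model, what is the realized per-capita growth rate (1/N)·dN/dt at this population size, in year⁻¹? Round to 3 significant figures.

(1/N)·dN/dt = r(1 − N/K) = 0.191 × (1 − 2690/6897).
= 0.191 × 0.60998 = 0.11651.

0.117 per year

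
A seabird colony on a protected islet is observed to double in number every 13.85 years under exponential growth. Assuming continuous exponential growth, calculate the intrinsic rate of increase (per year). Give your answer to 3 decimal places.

r = ln(2)/t_d = 0.6931/13.85 = 0.050047.

0.050 per year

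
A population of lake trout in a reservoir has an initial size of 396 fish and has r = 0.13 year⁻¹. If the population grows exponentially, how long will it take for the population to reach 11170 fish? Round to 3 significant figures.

25.7 years

Set N₀·e^(rt) = 11170: e^(0.13·t) = 11170/396 = 28.207.
0.13·t = ln(28.207) = 3.3396, so t = 3.3396/0.13 = 25.689.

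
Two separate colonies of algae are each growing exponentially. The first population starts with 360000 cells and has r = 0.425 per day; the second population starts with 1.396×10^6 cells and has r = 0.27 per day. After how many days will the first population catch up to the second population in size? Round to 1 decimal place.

Set 360000·e^(0.425t) = 1.396×10^6·e^(0.27t).
e^((0.425 − 0.27)t) = 1.396×10^6/360000 → e^(0.155·t) = 3.8778.
0.155·t = ln(3.8778) = 1.3553, so t = 1.3553/0.155 = 8.7436.

8.7 days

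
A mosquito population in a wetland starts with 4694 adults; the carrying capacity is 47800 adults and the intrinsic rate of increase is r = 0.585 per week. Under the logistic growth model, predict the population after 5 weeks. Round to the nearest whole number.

32020 adults

A = (K − N₀)/N₀ = (47800 − 4694)/4694 = 9.1832.
N(t) = K/(1 + A·e^(−rt)) = 47800/(1 + 9.1832×e^(−0.585×5)).
e^(−2.925) = 0.053665; denominator = 1 + 9.1832×0.053665 = 1.4928.
N = 47800/1.4928 = 32020.1.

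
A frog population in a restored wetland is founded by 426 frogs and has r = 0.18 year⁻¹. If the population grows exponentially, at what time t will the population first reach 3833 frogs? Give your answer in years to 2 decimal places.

Set N₀·e^(rt) = 3833: e^(0.18·t) = 3833/426 = 8.9977.
0.18·t = ln(8.9977) = 2.197, so t = 2.197/0.18 = 12.205.

12.21 years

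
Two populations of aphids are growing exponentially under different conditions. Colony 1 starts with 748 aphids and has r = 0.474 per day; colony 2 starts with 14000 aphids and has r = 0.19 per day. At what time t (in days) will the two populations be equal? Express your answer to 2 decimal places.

10.31 days

Set 748·e^(0.474t) = 14000·e^(0.19t).
e^((0.474 − 0.19)t) = 14000/748 → e^(0.284·t) = 18.717.
0.284·t = ln(18.717) = 2.9294, so t = 2.9294/0.284 = 10.315.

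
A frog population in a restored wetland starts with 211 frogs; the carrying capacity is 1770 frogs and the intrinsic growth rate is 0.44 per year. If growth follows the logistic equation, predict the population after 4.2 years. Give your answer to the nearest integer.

818 frogs

A = (K − N₀)/N₀ = (1770 − 211)/211 = 7.3886.
N(t) = K/(1 + A·e^(−rt)) = 1770/(1 + 7.3886×e^(−0.44×4.2)).
e^(−1.848) = 0.15755; denominator = 1 + 7.3886×0.15755 = 2.1641.
N = 1770/2.1641 = 817.895.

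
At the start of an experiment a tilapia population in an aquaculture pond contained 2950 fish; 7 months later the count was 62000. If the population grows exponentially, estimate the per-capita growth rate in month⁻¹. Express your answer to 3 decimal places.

From N(t) = N₀·e^(rt): e^(r·7) = 62000/2950 = 21.017.
r·7 = ln(21.017) = 3.0453, so r = 3.0453/7 = 0.43505.

0.435 per month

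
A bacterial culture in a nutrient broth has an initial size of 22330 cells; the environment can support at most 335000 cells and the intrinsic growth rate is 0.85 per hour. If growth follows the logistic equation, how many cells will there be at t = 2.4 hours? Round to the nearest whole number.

118765 cells

A = (K − N₀)/N₀ = (335000 − 22330)/22330 = 14.002.
N(t) = K/(1 + A·e^(−rt)) = 335000/(1 + 14.002×e^(−0.85×2.4)).
e^(−2.04) = 0.13003; denominator = 1 + 14.002×0.13003 = 2.8207.
N = 335000/2.8207 = 118765.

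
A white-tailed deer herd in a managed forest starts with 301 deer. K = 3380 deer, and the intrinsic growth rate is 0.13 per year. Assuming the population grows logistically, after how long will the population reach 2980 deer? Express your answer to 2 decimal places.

A = (K − N₀)/N₀ = (3380 − 301)/301 = 10.229.
Solve 3380/(1 + 10.229·e^(−0.13t)) = 2980: 1 + 10.229·e^(−0.13t) = 1.1342, so e^(−0.13t) = 0.013122.
−0.13·t = ln(0.013122) = -4.3335, so t = 4.3335/0.13 = 33.334.

33.33 years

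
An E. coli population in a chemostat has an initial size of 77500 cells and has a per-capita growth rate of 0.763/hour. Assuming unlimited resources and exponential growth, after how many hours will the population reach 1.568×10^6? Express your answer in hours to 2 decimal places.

Set N₀·e^(rt) = 1.568×10^6: e^(0.763·t) = 1.568×10^6/77500 = 20.232.
0.763·t = ln(20.232) = 3.0073, so t = 3.0073/0.763 = 3.9414.

3.94 hours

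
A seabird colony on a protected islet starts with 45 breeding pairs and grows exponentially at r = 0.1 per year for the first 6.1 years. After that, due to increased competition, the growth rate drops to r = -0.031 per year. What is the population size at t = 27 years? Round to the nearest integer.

43 breeding pairs

Phase 1: N(6.1) = 45·e^(0.1×6.1) = 45·e^0.61 = 82.8194.
Phase 2 runs for 27 − 6.1 = 20.9 years at r = -0.031.
N(27) = 82.8194·e^(-0.031×20.9) = 82.8194·e^-0.6479 = 43.3264.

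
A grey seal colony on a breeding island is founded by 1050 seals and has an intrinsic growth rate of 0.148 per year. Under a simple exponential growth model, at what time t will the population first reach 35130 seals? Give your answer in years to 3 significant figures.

23.7 years

Set N₀·e^(rt) = 35130: e^(0.148·t) = 35130/1050 = 33.457.
0.148·t = ln(33.457) = 3.5103, so t = 3.5103/0.148 = 23.718.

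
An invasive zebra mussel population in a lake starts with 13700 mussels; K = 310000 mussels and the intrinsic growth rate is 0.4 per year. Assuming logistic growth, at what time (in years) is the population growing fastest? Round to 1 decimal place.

Logistic growth is fastest at N = K/2 = 155000.
A = (K − N₀)/N₀ = 21.628. Set K/(1 + A·e^(−rt)) = K/2 → A·e^(−rt) = 1.
e^(−0.4t) = 1/21.628 = 0.0462369, so t = ln(21.628)/0.4 = 3.074/0.4 = 7.6849.

7.7 years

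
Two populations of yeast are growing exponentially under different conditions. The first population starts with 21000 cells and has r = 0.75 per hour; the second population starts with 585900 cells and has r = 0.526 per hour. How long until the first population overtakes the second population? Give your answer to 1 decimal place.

Set 21000·e^(0.75t) = 585900·e^(0.526t).
e^((0.75 − 0.526)t) = 585900/21000 → e^(0.224·t) = 27.9.
0.224·t = ln(27.9) = 3.3286, so t = 3.3286/0.224 = 14.86.

14.9 hours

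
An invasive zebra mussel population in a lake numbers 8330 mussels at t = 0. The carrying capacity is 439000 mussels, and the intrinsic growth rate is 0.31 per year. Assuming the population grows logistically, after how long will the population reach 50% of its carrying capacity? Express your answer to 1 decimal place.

12.7 years

A = (K − N₀)/N₀ = (439000 − 8330)/8330 = 51.701.
Solve 439000/(1 + 51.701·e^(−0.31t)) = 219500: 1 + 51.701·e^(−0.31t) = 2, so e^(−0.31t) = 0.019342.
−0.31·t = ln(0.019342) = -3.9455, so t = 3.9455/0.31 = 12.727.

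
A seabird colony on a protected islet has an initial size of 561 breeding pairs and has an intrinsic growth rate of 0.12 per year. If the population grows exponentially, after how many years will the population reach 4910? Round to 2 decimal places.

Set N₀·e^(rt) = 4910: e^(0.12·t) = 4910/561 = 8.7522.
0.12·t = ln(8.7522) = 2.1693, so t = 2.1693/0.12 = 18.078.

18.08 years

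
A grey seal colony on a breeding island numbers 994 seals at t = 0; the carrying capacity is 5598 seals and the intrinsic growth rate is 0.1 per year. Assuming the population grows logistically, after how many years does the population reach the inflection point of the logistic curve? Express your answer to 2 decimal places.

Logistic growth is fastest at N = K/2 = 2799.
A = (K − N₀)/N₀ = 4.6318. Set K/(1 + A·e^(−rt)) = K/2 → A·e^(−rt) = 1.
e^(−0.1t) = 1/4.6318 = 0.215899, so t = ln(4.6318)/0.1 = 1.5329/0.1 = 15.329.

15.33 years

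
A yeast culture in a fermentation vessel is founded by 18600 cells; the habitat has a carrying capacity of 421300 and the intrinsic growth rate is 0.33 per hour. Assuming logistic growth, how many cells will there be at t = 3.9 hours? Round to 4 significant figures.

60380 cells

A = (K − N₀)/N₀ = (421300 − 18600)/18600 = 21.651.
N(t) = K/(1 + A·e^(−rt)) = 421300/(1 + 21.651×e^(−0.33×3.9)).
e^(−1.287) = 0.2761; denominator = 1 + 21.651×0.2761 = 6.9777.
N = 421300/6.9777 = 60378.4.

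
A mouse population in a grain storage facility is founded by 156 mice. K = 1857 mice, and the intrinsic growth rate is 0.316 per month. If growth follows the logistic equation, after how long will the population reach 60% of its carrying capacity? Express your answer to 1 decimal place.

8.8 months

A = (K − N₀)/N₀ = (1857 − 156)/156 = 10.904.
Solve 1857/(1 + 10.904·e^(−0.316t)) = 1114.2: 1 + 10.904·e^(−0.316t) = 1.6667, so e^(−0.316t) = 0.0611405.
−0.316·t = ln(0.0611405) = -2.7946, so t = 2.7946/0.316 = 8.8436.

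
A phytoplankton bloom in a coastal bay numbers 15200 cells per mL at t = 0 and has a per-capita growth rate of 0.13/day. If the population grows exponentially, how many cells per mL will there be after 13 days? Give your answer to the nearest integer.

N(t) = N₀·e^(rt) = 15200 × e^(0.13×13) = 15200 × e^1.69.
e^1.69 ≈ 5.4195, so N ≈ 15200 × 5.4195 = 82376.1.

82376 cells per mL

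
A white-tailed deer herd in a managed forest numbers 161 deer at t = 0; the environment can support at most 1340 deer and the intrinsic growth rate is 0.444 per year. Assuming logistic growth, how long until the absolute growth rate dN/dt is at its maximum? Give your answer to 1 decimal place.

4.5 years

Logistic growth is fastest at N = K/2 = 670.
A = (K − N₀)/N₀ = 7.323. Set K/(1 + A·e^(−rt)) = K/2 → A·e^(−rt) = 1.
e^(−0.444t) = 1/7.323 = 0.136556, so t = ln(7.323)/0.444 = 1.991/0.444 = 4.4843.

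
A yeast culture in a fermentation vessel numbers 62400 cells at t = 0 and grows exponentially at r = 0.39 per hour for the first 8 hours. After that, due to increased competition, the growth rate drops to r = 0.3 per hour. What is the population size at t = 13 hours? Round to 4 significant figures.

6333000 cells

Phase 1: N(8) = 62400·e^(0.39×8) = 62400·e^3.12 = 1.413134×10^6.
Phase 2 runs for 13 − 8 = 5 hours at r = 0.3.
N(13) = 1.413134×10^6·e^(0.3×5) = 1.413134×10^6·e^1.5 = 6.333228×10^6.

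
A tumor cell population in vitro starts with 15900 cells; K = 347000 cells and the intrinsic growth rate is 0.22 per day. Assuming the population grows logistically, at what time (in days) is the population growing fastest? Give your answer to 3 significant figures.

13.8 days

Logistic growth is fastest at N = K/2 = 173500.
A = (K − N₀)/N₀ = 20.824. Set K/(1 + A·e^(−rt)) = K/2 → A·e^(−rt) = 1.
e^(−0.22t) = 1/20.824 = 0.0480217, so t = ln(20.824)/0.22 = 3.0361/0.22 = 13.8.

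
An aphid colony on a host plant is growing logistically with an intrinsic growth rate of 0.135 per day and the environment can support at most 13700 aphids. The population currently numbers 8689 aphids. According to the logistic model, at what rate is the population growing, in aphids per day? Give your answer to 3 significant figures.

dN/dt = rN(1 − N/K) = 0.135 × 8689 × (1 − 8689/13700).
1 − 8689/13700 = 0.36577; dN/dt = 0.135 × 8689 × 0.36577 = 429.05.

429 aphids per day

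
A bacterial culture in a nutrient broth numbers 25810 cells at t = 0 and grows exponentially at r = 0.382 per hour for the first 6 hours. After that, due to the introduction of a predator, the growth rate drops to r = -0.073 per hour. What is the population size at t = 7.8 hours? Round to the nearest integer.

Phase 1: N(6) = 25810·e^(0.382×6) = 25810·e^2.292 = 255382.
Phase 2 runs for 7.8 − 6 = 1.8 hours at r = -0.073.
N(7.8) = 255382·e^(-0.073×1.8) = 255382·e^-0.1314 = 223936.

223936 cells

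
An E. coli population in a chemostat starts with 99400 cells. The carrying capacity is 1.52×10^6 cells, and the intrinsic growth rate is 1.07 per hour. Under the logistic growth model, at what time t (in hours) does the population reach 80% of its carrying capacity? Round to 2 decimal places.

A = (K − N₀)/N₀ = (1.52×10^6 − 99400)/99400 = 14.292.
Solve 1.52×10^6/(1 + 14.292·e^(−1.07t)) = 1.216×10^6: 1 + 14.292·e^(−1.07t) = 1.25, so e^(−1.07t) = 0.0174926.
−1.07·t = ln(0.0174926) = -4.046, so t = 4.046/1.07 = 3.7813.

3.78 hours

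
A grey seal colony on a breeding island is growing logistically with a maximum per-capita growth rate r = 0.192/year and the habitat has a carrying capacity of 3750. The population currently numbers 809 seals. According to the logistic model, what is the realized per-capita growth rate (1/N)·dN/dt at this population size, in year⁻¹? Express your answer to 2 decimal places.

0.15 per year

(1/N)·dN/dt = r(1 − N/K) = 0.192 × (1 − 809/3750).
= 0.192 × 0.78427 = 0.15058.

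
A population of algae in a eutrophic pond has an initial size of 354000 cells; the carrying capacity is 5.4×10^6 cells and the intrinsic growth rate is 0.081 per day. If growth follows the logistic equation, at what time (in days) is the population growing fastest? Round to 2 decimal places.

32.80 days

Logistic growth is fastest at N = K/2 = 2.7×10^6.
A = (K − N₀)/N₀ = 14.254. Set K/(1 + A·e^(−rt)) = K/2 → A·e^(−rt) = 1.
e^(−0.081t) = 1/14.254 = 0.0701546, so t = ln(14.254)/0.081 = 2.6571/0.081 = 32.803.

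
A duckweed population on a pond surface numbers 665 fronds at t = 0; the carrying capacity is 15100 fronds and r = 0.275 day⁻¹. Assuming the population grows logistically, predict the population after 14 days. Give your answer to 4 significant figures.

A = (K − N₀)/N₀ = (15100 − 665)/665 = 21.707.
N(t) = K/(1 + A·e^(−rt)) = 15100/(1 + 21.707×e^(−0.275×14)).
e^(−3.85) = 0.02128; denominator = 1 + 21.707×0.02128 = 1.4619.
N = 15100/1.4619 = 10328.9.

10330 fronds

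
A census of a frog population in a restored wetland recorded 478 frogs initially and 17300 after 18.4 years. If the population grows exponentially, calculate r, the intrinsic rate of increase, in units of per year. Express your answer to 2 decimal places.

0.20 per year

From N(t) = N₀·e^(rt): e^(r·18.4) = 17300/478 = 36.192.
r·18.4 = ln(36.192) = 3.5889, so r = 3.5889/18.4 = 0.19505.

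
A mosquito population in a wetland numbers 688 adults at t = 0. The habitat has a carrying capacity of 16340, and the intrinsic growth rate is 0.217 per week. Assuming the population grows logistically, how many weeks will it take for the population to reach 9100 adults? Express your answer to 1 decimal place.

A = (K − N₀)/N₀ = (16340 − 688)/688 = 22.75.
Solve 16340/(1 + 22.75·e^(−0.217t)) = 9100: 1 + 22.75·e^(−0.217t) = 1.7956, so e^(−0.217t) = 0.0349716.
−0.217·t = ln(0.0349716) = -3.3532, so t = 3.3532/0.217 = 15.453.

15.5 weeks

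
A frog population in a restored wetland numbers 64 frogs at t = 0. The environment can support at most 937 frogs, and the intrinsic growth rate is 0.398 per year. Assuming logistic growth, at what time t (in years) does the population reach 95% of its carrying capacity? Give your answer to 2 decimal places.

A = (K − N₀)/N₀ = (937 − 64)/64 = 13.641.
Solve 937/(1 + 13.641·e^(−0.398t)) = 890.15: 1 + 13.641·e^(−0.398t) = 1.0526, so e^(−0.398t) = 0.00385844.
−0.398·t = ln(0.00385844) = -5.5575, so t = 5.5575/0.398 = 13.964.

13.96 years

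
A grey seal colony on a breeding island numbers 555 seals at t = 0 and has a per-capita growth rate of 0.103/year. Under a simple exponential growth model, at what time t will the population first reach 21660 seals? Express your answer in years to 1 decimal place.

35.6 years

Set N₀·e^(rt) = 21660: e^(0.103·t) = 21660/555 = 39.027.
0.103·t = ln(39.027) = 3.6643, so t = 3.6643/0.103 = 35.575.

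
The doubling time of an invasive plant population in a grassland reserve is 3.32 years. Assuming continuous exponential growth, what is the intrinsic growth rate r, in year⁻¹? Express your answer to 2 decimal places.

r = ln(2)/t_d = 0.6931/3.32 = 0.20878.

0.21 per year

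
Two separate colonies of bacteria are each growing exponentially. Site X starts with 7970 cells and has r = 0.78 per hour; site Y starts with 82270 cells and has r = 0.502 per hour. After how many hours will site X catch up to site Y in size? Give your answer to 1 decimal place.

Set 7970·e^(0.78t) = 82270·e^(0.502t).
e^((0.78 − 0.502)t) = 82270/7970 → e^(0.278·t) = 10.322.
0.278·t = ln(10.322) = 2.3343, so t = 2.3343/0.278 = 8.3968.

8.4 hours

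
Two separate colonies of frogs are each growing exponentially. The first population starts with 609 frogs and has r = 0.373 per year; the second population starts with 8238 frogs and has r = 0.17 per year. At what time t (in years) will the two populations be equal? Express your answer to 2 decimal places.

Set 609·e^(0.373t) = 8238·e^(0.17t).
e^((0.373 − 0.17)t) = 8238/609 → e^(0.203·t) = 13.527.
0.203·t = ln(13.527) = 2.6047, so t = 2.6047/0.203 = 12.831.

12.83 years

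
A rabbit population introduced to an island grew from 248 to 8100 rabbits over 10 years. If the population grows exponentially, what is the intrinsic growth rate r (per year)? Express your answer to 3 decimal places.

0.349 per year

From N(t) = N₀·e^(rt): e^(r·10) = 8100/248 = 32.661.
r·10 = ln(32.661) = 3.4862, so r = 3.4862/10 = 0.34862.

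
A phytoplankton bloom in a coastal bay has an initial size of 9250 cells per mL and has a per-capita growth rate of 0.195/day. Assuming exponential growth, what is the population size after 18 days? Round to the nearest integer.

309396 cells per mL

N(t) = N₀·e^(rt) = 9250 × e^(0.195×18) = 9250 × e^3.51.
e^3.51 ≈ 33.448, so N ≈ 9250 × 33.448 = 309396.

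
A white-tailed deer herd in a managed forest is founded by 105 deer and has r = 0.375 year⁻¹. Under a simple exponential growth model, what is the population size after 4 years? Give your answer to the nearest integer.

N(t) = N₀·e^(rt) = 105 × e^(0.375×4) = 105 × e^1.5.
e^1.5 ≈ 4.4817, so N ≈ 105 × 4.4817 = 470.577.

471 deer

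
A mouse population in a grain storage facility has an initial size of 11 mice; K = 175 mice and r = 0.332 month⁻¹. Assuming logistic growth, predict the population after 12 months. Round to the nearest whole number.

A = (K − N₀)/N₀ = (175 − 11)/11 = 14.909.
N(t) = K/(1 + A·e^(−rt)) = 175/(1 + 14.909×e^(−0.332×12)).
e^(−3.984) = 0.018611; denominator = 1 + 14.909×0.018611 = 1.2775.
N = 175/1.2775 = 136.989.

137 mice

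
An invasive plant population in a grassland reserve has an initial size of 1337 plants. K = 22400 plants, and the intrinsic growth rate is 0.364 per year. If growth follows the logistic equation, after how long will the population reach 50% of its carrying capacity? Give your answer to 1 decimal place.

7.6 years

A = (K − N₀)/N₀ = (22400 − 1337)/1337 = 15.754.
Solve 22400/(1 + 15.754·e^(−0.364t)) = 11200: 1 + 15.754·e^(−0.364t) = 2, so e^(−0.364t) = 0.0634762.
−0.364·t = ln(0.0634762) = -2.7571, so t = 2.7571/0.364 = 7.5744.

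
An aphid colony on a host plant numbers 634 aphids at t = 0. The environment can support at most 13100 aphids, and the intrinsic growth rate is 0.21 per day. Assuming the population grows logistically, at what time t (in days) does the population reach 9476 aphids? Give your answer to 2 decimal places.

A = (K − N₀)/N₀ = (13100 − 634)/634 = 19.662.
Solve 13100/(1 + 19.662·e^(−0.21t)) = 9476: 1 + 19.662·e^(−0.21t) = 1.3824, so e^(−0.21t) = 0.0194503.
−0.21·t = ln(0.0194503) = -3.9399, so t = 3.9399/0.21 = 18.761.

18.76 days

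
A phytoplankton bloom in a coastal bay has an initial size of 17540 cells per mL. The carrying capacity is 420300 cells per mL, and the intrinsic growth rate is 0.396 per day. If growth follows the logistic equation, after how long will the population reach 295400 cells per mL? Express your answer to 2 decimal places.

10.09 days

A = (K − N₀)/N₀ = (420300 − 17540)/17540 = 22.962.
Solve 420300/(1 + 22.962·e^(−0.396t)) = 295400: 1 + 22.962·e^(−0.396t) = 1.4228, so e^(−0.396t) = 0.0184135.
−0.396·t = ln(0.0184135) = -3.9947, so t = 3.9947/0.396 = 10.088.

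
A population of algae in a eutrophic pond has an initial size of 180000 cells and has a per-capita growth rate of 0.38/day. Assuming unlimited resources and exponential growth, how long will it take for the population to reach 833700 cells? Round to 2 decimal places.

4.03 days

Set N₀·e^(rt) = 833700: e^(0.38·t) = 833700/180000 = 4.6317.
0.38·t = ln(4.6317) = 1.5329, so t = 1.5329/0.38 = 4.034.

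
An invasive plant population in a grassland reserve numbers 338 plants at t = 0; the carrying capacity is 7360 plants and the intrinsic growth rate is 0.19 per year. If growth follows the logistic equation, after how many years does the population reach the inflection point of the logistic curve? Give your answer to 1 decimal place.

16.0 years

Logistic growth is fastest at N = K/2 = 3680.
A = (K − N₀)/N₀ = 20.775. Set K/(1 + A·e^(−rt)) = K/2 → A·e^(−rt) = 1.
e^(−0.19t) = 1/20.775 = 0.0481344, so t = ln(20.775)/0.19 = 3.0338/0.19 = 15.967.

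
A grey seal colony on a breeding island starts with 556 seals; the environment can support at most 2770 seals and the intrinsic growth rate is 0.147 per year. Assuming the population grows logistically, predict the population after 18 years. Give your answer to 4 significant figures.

A = (K − N₀)/N₀ = (2770 − 556)/556 = 3.982.
N(t) = K/(1 + A·e^(−rt)) = 2770/(1 + 3.982×e^(−0.147×18)).
e^(−2.646) = 0.070934; denominator = 1 + 3.982×0.070934 = 1.2825.
N = 2770/1.2825 = 2159.91.

2160 seals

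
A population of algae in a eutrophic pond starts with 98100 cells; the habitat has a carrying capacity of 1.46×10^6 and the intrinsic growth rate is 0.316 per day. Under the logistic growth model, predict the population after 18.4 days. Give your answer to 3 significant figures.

A = (K − N₀)/N₀ = (1.46×10^6 − 98100)/98100 = 13.883.
N(t) = K/(1 + A·e^(−rt)) = 1.46×10^6/(1 + 13.883×e^(−0.316×18.4)).
e^(−5.814) = 0.0029843; denominator = 1 + 13.883×0.0029843 = 1.0414.
N = 1.46×10^6/1.0414 = 1.401919×10^6.

1400000 cells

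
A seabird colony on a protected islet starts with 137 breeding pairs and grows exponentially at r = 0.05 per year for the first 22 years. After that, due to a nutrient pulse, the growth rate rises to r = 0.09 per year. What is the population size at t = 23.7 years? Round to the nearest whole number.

480 breeding pairs

Phase 1: N(22) = 137·e^(0.05×22) = 137·e^1.1 = 411.571.
Phase 2 runs for 23.7 − 22 = 1.7 years at r = 0.09.
N(23.7) = 411.571·e^(0.09×1.7) = 411.571·e^0.153 = 479.614.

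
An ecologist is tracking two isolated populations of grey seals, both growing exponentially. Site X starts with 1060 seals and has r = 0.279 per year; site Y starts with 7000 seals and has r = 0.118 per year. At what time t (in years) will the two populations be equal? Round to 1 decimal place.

11.7 years

Set 1060·e^(0.279t) = 7000·e^(0.118t).
e^((0.279 − 0.118)t) = 7000/1060 → e^(0.161·t) = 6.6038.
0.161·t = ln(6.6038) = 1.8876, so t = 1.8876/0.161 = 11.724.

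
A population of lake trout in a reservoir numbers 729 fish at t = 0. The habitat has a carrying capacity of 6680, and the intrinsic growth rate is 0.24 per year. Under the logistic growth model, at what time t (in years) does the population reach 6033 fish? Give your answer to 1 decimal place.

18.1 years

A = (K − N₀)/N₀ = (6680 − 729)/729 = 8.1632.
Solve 6680/(1 + 8.1632·e^(−0.24t)) = 6033: 1 + 8.1632·e^(−0.24t) = 1.1072, so e^(−0.24t) = 0.0131374.
−0.24·t = ln(0.0131374) = -4.3323, so t = 4.3323/0.24 = 18.051.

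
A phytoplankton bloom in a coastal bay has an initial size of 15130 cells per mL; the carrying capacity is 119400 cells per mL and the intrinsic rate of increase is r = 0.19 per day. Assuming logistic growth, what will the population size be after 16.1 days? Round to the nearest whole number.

90218 cells per mL

A = (K − N₀)/N₀ = (119400 − 15130)/15130 = 6.8916.
N(t) = K/(1 + A·e^(−rt)) = 119400/(1 + 6.8916×e^(−0.19×16.1)).
e^(−3.059) = 0.046935; denominator = 1 + 6.8916×0.046935 = 1.3235.
N = 119400/1.3235 = 90218.4.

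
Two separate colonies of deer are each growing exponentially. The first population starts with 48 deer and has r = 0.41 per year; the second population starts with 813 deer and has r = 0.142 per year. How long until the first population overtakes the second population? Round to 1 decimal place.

Set 48·e^(0.41t) = 813·e^(0.142t).
e^((0.41 − 0.142)t) = 813/48 → e^(0.268·t) = 16.938.
0.268·t = ln(16.938) = 2.8295, so t = 2.8295/0.268 = 10.558.

10.6 years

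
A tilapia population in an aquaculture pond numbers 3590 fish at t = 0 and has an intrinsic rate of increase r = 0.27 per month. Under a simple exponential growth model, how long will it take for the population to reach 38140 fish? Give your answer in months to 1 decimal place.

8.8 months

Set N₀·e^(rt) = 38140: e^(0.27·t) = 38140/3590 = 10.624.
0.27·t = ln(10.624) = 2.3631, so t = 2.3631/0.27 = 8.7523.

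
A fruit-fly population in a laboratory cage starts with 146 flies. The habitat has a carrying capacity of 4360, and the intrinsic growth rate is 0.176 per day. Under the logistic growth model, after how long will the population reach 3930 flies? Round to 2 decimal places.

31.68 days

A = (K − N₀)/N₀ = (4360 − 146)/146 = 28.863.
Solve 4360/(1 + 28.863·e^(−0.176t)) = 3930: 1 + 28.863·e^(−0.176t) = 1.1094, so e^(−0.176t) = 0.00379083.
−0.176·t = ln(0.00379083) = -5.5752, so t = 5.5752/0.176 = 31.677.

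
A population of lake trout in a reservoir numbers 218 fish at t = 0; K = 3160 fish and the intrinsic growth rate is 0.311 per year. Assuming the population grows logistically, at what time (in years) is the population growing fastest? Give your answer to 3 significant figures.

8.37 years

Logistic growth is fastest at N = K/2 = 1580.
A = (K − N₀)/N₀ = 13.495. Set K/(1 + A·e^(−rt)) = K/2 → A·e^(−rt) = 1.
e^(−0.311t) = 1/13.495 = 0.0740993, so t = ln(13.495)/0.311 = 2.6023/0.311 = 8.3677.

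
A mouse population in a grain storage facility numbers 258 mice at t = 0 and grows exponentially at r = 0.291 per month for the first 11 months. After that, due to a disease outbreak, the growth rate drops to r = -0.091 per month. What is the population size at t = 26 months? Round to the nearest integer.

1618 mice

Phase 1: N(11) = 258·e^(0.291×11) = 258·e^3.201 = 6335.73.
Phase 2 runs for 26 − 11 = 15 months at r = -0.091.
N(26) = 6335.73·e^(-0.091×15) = 6335.73·e^-1.365 = 1618.02.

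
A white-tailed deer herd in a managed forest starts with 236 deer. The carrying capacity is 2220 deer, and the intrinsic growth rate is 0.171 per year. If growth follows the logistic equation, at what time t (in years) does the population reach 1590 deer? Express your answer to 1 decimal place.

17.9 years

A = (K − N₀)/N₀ = (2220 − 236)/236 = 8.4068.
Solve 2220/(1 + 8.4068·e^(−0.171t)) = 1590: 1 + 8.4068·e^(−0.171t) = 1.3962, so e^(−0.171t) = 0.0471318.
−0.171·t = ln(0.0471318) = -3.0548, so t = 3.0548/0.171 = 17.864.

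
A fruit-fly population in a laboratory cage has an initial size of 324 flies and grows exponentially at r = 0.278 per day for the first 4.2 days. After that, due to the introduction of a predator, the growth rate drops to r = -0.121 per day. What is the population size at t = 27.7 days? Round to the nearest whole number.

61 flies

Phase 1: N(4.2) = 324·e^(0.278×4.2) = 324·e^1.168 = 1041.42.
Phase 2 runs for 27.7 − 4.2 = 23.5 days at r = -0.121.
N(27.7) = 1041.42·e^(-0.121×23.5) = 1041.42·e^-2.843 = 60.6333.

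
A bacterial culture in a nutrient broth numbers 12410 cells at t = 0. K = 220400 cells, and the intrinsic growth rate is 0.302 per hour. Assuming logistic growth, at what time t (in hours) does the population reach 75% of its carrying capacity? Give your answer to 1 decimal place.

13.0 hours

A = (K − N₀)/N₀ = (220400 − 12410)/12410 = 16.76.
Solve 220400/(1 + 16.76·e^(−0.302t)) = 165300: 1 + 16.76·e^(−0.302t) = 1.3333, so e^(−0.302t) = 0.0198888.
−0.302·t = ln(0.0198888) = -3.9176, so t = 3.9176/0.302 = 12.972.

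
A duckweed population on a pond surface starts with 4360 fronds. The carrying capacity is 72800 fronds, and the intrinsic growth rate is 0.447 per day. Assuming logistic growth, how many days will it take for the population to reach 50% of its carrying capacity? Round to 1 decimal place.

6.2 days

A = (K − N₀)/N₀ = (72800 − 4360)/4360 = 15.697.
Solve 72800/(1 + 15.697·e^(−0.447t)) = 36400: 1 + 15.697·e^(−0.447t) = 2, so e^(−0.447t) = 0.0637054.
−0.447·t = ln(0.0637054) = -2.7535, so t = 2.7535/0.447 = 6.1599.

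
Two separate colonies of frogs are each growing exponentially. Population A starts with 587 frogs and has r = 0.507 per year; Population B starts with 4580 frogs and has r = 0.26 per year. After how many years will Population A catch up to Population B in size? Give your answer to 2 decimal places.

8.32 years

Set 587·e^(0.507t) = 4580·e^(0.26t).
e^((0.507 − 0.26)t) = 4580/587 → e^(0.247·t) = 7.8024.
0.247·t = ln(7.8024) = 2.0544, so t = 2.0544/0.247 = 8.3175.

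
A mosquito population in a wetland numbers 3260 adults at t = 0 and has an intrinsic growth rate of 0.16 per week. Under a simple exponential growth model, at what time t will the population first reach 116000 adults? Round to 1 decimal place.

Set N₀·e^(rt) = 116000: e^(0.16·t) = 116000/3260 = 35.583.
0.16·t = ln(35.583) = 3.5719, so t = 3.5719/0.16 = 22.324.

22.3 weeks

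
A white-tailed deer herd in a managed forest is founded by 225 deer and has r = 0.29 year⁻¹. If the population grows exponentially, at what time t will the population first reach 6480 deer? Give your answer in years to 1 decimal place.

Set N₀·e^(rt) = 6480: e^(0.29·t) = 6480/225 = 28.8.
0.29·t = ln(28.8) = 3.3604, so t = 3.3604/0.29 = 11.588.

11.6 years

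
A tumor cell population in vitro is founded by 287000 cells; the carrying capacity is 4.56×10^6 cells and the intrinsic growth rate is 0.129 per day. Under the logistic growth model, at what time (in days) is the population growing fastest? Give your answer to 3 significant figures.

Logistic growth is fastest at N = K/2 = 2.28×10^6.
A = (K − N₀)/N₀ = 14.889. Set K/(1 + A·e^(−rt)) = K/2 → A·e^(−rt) = 1.
e^(−0.129t) = 1/14.889 = 0.0671659, so t = ln(14.889)/0.129 = 2.7006/0.129 = 20.935.

20.9 days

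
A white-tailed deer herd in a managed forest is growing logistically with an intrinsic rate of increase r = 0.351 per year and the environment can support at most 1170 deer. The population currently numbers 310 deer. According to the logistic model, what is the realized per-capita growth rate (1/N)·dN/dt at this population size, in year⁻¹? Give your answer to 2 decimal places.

(1/N)·dN/dt = r(1 − N/K) = 0.351 × (1 − 310/1170).
= 0.351 × 0.73504 = 0.258.

0.26 per year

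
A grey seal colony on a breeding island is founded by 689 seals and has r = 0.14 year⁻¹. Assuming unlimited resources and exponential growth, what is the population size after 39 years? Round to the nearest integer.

N(t) = N₀·e^(rt) = 689 × e^(0.14×39) = 689 × e^5.46.
e^5.46 ≈ 235.1, so N ≈ 689 × 235.1 = 161982.

161982 seals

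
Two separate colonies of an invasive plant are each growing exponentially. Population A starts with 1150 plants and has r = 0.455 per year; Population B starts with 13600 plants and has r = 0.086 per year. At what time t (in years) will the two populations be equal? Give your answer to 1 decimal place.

Set 1150·e^(0.455t) = 13600·e^(0.086t).
e^((0.455 − 0.086)t) = 13600/1150 → e^(0.369·t) = 11.826.
0.369·t = ln(11.826) = 2.4703, so t = 2.4703/0.369 = 6.6946.

6.7 years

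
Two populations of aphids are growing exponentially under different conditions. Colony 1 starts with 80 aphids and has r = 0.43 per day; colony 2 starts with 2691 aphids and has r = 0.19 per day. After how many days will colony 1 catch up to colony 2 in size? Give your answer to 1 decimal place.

14.6 days

Set 80·e^(0.43t) = 2691·e^(0.19t).
e^((0.43 − 0.19)t) = 2691/80 → e^(0.24·t) = 33.638.
0.24·t = ln(33.638) = 3.5156, so t = 3.5156/0.24 = 14.649.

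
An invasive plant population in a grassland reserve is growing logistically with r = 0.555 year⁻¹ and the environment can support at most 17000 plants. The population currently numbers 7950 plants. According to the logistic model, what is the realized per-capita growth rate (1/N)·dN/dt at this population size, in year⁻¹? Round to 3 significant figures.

(1/N)·dN/dt = r(1 − N/K) = 0.555 × (1 − 7950/17000).
= 0.555 × 0.53235 = 0.29546.

0.295 per year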